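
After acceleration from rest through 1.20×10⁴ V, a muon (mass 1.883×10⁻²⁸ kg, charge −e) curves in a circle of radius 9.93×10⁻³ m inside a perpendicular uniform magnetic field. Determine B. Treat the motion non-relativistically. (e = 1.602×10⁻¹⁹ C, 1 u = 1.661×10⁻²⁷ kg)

v = √(2|q|V/m) = √(2·1.602×10⁻¹⁹·1.20×10⁴/1.883×10⁻²⁸) ≈ 4.519×10⁶ m/s.
B = mv/(|q|r) = (1.883×10⁻²⁸)(4.519×10⁶)/((1.602×10⁻¹⁹)(9.93×10⁻³)) ≈ 0.535 T.

B ≈ 0.535 T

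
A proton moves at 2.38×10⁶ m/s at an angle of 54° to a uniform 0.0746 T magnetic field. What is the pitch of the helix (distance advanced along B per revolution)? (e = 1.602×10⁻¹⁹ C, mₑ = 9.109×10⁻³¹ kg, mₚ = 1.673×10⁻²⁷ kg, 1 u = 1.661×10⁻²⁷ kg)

v∥ = v cosθ = 2.38×10⁶·cos54° ≈ 1.399×10⁶ m/s.
T = 2πm/(|q|B) = 2π(1.673×10⁻²⁷)/((1.602×10⁻¹⁹)(0.0746)) ≈ 8.796×10⁻⁷ s.
pitch = v∥ T = (1.399×10⁶)(8.796×10⁻⁷) ≈ 1.23 m.

p ≈ 1.23 m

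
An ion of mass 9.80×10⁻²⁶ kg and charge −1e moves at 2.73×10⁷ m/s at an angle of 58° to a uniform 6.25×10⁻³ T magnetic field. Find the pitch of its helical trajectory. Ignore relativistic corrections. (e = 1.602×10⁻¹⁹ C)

v∥ = v cosθ = 2.73×10⁷·cos58° ≈ 1.447×10⁷ m/s.
T = 2πm/(|q|B) = 2π(9.80×10⁻²⁶)/((1.602×10⁻¹⁹)(6.25×10⁻³)) ≈ 6.150×10⁻⁴ s.
pitch = v∥ T = (1.447×10⁷)(6.150×10⁻⁴) ≈ 8900 m.

p ≈ 8900 m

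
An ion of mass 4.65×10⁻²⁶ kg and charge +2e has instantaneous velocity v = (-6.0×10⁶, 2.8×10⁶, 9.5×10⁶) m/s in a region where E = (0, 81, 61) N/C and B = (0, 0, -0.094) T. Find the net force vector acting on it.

F ≈ (-8.43×10⁻¹⁴, -1.81×10⁻¹³, 1.95×10⁻¹⁷) N

v×B = (-2.63×10⁵, -5.64×10⁵, 0) N/C.
E + v×B = (-2.63×10⁵, -5.64×10⁵, 61.0) N/C.
F = q(E + v×B) = (3.204×10⁻¹⁹ C)·(-2.63×10⁵, -5.64×10⁵, 61.0) = (-8.43×10⁻¹⁴, -1.81×10⁻¹³, 1.95×10⁻¹⁷) N.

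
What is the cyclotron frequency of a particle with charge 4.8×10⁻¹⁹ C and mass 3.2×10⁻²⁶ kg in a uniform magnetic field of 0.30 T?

f ≈ 7.2×10⁵ Hz

f = |q|B/(2πm).
f = (4.8×10⁻¹⁹)(0.30)/(2π·3.2×10⁻²⁶) ≈ 7.2×10⁵ Hz.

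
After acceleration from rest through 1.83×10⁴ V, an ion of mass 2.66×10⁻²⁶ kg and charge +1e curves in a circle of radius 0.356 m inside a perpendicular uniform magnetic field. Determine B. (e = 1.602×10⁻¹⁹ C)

B ≈ 0.219 T

v = √(2|q|V/m) = √(2·1.602×10⁻¹⁹·1.83×10⁴/2.66×10⁻²⁶) ≈ 4.695×10⁵ m/s.
B = mv/(|q|r) = (2.66×10⁻²⁶)(4.695×10⁵)/((1.602×10⁻¹⁹)(0.356)) ≈ 0.219 T.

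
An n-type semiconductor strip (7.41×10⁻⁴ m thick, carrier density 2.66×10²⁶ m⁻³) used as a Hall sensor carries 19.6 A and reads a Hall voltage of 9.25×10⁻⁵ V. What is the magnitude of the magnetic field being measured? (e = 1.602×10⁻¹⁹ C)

B ≈ 0.149 T

From V_H = IB/(n e t), B = V_H n e t / I.
B = (9.25×10⁻⁵)(2.66×10²⁶)(1.602×10⁻¹⁹)(7.41×10⁻⁴)/19.6 ≈ 0.149 T.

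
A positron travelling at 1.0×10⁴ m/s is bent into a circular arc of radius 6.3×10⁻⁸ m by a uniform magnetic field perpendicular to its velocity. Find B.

From |q|vB = mv²/r, B = mv/(|q|r).
B = (9.109×10⁻³¹)(1.0×10⁴)/((1.602×10⁻¹⁹)(6.3×10⁻⁸)) ≈ 0.90 T.

B ≈ 0.90 T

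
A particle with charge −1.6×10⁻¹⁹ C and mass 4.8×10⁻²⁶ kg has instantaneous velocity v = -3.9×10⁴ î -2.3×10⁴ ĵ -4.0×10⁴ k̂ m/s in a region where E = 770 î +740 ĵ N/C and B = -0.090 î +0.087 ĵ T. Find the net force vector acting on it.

F ≈ (-6.80×10⁻¹⁶, -6.94×10⁻¹⁶, 8.74×10⁻¹⁶) N

v×B = (3480, 3600, -5460) N/C.
E + v×B = (4250, 4340, -5460) N/C.
F = q(E + v×B) = (−1.6×10⁻¹⁹ C)·(4250, 4340, -5460) = (-6.80×10⁻¹⁶, -6.94×10⁻¹⁶, 8.74×10⁻¹⁶) N.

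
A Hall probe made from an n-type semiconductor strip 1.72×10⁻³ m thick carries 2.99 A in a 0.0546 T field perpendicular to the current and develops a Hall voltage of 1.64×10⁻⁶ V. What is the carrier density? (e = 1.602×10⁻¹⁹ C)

From V_H = IB/(n e t), n = IB/(V_H e t).
n = (2.99)(0.0546)/((1.64×10⁻⁶)(1.602×10⁻¹⁹)(1.72×10⁻³)) ≈ 3.61×10²⁶ m⁻³.

n ≈ 3.61×10²⁶ m⁻³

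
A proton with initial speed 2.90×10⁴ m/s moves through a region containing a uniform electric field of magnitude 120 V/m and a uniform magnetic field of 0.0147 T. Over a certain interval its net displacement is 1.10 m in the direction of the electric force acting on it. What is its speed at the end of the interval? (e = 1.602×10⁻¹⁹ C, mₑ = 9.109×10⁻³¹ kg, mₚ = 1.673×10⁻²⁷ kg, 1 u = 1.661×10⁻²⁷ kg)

v_f ≈ 1.62×10⁵ m/s

B does no work; ΔKE = |q|E d.
½mv_f² = ½mv₀² + |q|Ed = ½(1.673×10⁻²⁷)(2.90×10⁴)² + (1.602×10⁻¹⁹)(120)(1.10) ≈ 7.035×10⁻¹⁹ J + 2.115×10⁻¹⁷ J ≈ 2.185×10⁻¹⁷ J.
v_f = √(2·2.185×10⁻¹⁷/1.673×10⁻²⁷) ≈ 1.62×10⁵ m/s.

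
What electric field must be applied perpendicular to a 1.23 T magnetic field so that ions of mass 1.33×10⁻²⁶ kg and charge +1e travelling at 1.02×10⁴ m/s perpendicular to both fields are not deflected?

E = 1.25×10⁴ V/m

For straight-line motion qE = qvB, so E = vB.
E = 1.02×10⁴ × 1.23 = 1.25×10⁴ V/m.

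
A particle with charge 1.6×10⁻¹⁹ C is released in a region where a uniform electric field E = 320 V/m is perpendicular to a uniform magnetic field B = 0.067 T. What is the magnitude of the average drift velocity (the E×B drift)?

v_d ≈ 4800 m/s

The steady drift has the magnetic force balancing the electric force, so v_d = E/B.
v_d = 320/0.067 = 4800 m/s.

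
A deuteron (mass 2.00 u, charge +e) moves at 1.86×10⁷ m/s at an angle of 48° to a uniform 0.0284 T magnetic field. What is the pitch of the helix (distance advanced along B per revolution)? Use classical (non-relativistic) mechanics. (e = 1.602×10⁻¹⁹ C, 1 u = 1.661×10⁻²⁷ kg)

p ≈ 57.1 m

v∥ = v cosθ = 1.86×10⁷·cos48° ≈ 1.245×10⁷ m/s.
T = 2πm/(|q|B) = 2π(3.322×10⁻²⁷)/((1.602×10⁻¹⁹)(0.0284)) ≈ 4.588×10⁻⁶ s.
pitch = v∥ T = (1.245×10⁷)(4.588×10⁻⁶) ≈ 57.1 m.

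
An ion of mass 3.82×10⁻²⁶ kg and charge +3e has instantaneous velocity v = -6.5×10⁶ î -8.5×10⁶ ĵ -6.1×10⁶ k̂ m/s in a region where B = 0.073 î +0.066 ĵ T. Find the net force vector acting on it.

v×B = (4.03×10⁵, -4.45×10⁵, 1.92×10⁵) N/C.
F = q v×B = (4.806×10⁻¹⁹ C)·(4.03×10⁵, -4.45×10⁵, 1.92×10⁵) = (1.93×10⁻¹³, -2.14×10⁻¹³, 9.20×10⁻¹⁴) N.

F ≈ (1.93×10⁻¹³, -2.14×10⁻¹³, 9.20×10⁻¹⁴) N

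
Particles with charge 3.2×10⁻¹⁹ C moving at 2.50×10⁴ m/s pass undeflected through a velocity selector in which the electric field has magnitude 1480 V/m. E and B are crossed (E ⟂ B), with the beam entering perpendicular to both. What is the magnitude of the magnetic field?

B = 0.0592 T

Balance of forces in the selector: qE = qvB ⇒ B = E/v.
B = 1480/2.50×10⁴ = 0.0592 T.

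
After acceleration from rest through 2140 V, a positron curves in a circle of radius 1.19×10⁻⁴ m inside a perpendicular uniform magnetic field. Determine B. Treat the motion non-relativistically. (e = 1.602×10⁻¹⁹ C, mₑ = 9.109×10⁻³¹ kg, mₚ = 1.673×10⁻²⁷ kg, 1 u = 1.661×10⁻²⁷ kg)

v = √(2|q|V/m) = √(2·1.602×10⁻¹⁹·2140/9.109×10⁻³¹) ≈ 2.744×10⁷ m/s.
B = mv/(|q|r) = (9.109×10⁻³¹)(2.744×10⁷)/((1.602×10⁻¹⁹)(1.19×10⁻⁴)) ≈ 1.31 T.

B ≈ 1.31 T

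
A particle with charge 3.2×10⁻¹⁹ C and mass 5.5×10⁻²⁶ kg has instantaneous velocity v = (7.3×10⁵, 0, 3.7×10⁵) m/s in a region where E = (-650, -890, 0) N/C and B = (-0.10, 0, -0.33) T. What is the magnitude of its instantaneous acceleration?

v×B = (0, 2.04×10⁵, 0) N/C.
E + v×B = (-650, 2.03×10⁵, 0) N/C.
F = q(E + v×B) = (3.2×10⁻¹⁹ C)·(-650, 2.03×10⁵, 0) = (-2.08×10⁻¹⁶, 6.50×10⁻¹⁴, 0) N.
|a| = |F|/m = 6.496×10⁻¹⁴/5.5×10⁻²⁶ ≈ 1.18×10¹² m/s².

|a| ≈ 1.18×10¹² m/s²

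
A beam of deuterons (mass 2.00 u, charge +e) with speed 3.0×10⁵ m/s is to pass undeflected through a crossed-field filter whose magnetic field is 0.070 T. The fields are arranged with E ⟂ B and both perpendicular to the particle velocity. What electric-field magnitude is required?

For straight-line motion qE = qvB, so E = vB.
E = 3.0×10⁵ × 0.070 = 2.1×10⁴ V/m.

E = 2.1×10⁴ V/m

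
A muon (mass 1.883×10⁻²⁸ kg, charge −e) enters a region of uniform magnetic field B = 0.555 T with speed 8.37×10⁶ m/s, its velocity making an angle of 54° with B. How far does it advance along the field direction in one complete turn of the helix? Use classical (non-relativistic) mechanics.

v∥ = v cosθ = 8.37×10⁶·cos54° ≈ 4.920×10⁶ m/s.
T = 2πm/(|q|B) = 2π(1.883×10⁻²⁸)/((1.602×10⁻¹⁹)(0.555)) ≈ 1.331×10⁻⁸ s.
pitch = v∥ T = (4.920×10⁶)(1.331×10⁻⁸) ≈ 0.0655 m.

p ≈ 0.0655 m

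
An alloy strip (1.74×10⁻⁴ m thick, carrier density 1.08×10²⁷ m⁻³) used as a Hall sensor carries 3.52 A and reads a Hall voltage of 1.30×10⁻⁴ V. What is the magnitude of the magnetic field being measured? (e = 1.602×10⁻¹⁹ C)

From V_H = IB/(n e t), B = V_H n e t / I.
B = (1.30×10⁻⁴)(1.08×10²⁷)(1.602×10⁻¹⁹)(1.74×10⁻⁴)/3.52 ≈ 1.11 T.

B ≈ 1.11 T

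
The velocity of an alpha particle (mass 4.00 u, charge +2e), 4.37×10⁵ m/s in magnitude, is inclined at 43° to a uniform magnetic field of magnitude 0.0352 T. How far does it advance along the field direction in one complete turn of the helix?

v∥ = v cosθ = 4.37×10⁵·cos43° ≈ 3.196×10⁵ m/s.
T = 2πm/(|q|B) = 2π(6.644×10⁻²⁷)/((3.204×10⁻¹⁹)(0.0352)) ≈ 3.701×10⁻⁶ s.
pitch = v∥ T = (3.196×10⁵)(3.701×10⁻⁶) ≈ 1.18 m.

p ≈ 1.18 m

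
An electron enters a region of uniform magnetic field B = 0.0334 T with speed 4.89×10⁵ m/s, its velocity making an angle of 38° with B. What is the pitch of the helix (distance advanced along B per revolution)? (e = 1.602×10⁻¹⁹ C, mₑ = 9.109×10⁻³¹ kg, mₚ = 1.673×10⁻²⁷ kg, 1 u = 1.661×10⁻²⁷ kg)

v∥ = v cosθ = 4.89×10⁵·cos38° ≈ 3.853×10⁵ m/s.
T = 2πm/(|q|B) = 2π(9.109×10⁻³¹)/((1.602×10⁻¹⁹)(0.0334)) ≈ 1.070×10⁻⁹ s.
pitch = v∥ T = (3.853×10⁵)(1.070×10⁻⁹) ≈ 4.12×10⁻⁴ m.

p ≈ 4.12×10⁻⁴ m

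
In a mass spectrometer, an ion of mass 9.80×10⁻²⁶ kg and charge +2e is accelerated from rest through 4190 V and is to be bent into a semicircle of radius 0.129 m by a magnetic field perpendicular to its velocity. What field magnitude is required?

B ≈ 0.392 T

v = √(2|q|V/m) = √(2·3.204×10⁻¹⁹·4190/9.80×10⁻²⁶) ≈ 1.655×10⁵ m/s.
B = mv/(|q|r) = (9.80×10⁻²⁶)(1.655×10⁵)/((3.204×10⁻¹⁹)(0.129)) ≈ 0.392 T.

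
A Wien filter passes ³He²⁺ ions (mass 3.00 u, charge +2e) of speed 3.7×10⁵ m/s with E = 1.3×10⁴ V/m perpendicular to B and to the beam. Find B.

Balance of forces in the selector: qE = qvB ⇒ B = E/v.
B = 1.3×10⁴/3.7×10⁵ = 0.035 T.

B = 0.035 T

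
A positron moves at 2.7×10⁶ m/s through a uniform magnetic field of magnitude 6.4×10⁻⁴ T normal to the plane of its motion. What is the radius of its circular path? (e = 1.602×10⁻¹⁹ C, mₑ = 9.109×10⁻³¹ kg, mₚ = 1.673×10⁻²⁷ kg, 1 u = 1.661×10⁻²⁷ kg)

r ≈ 0.024 m

The magnetic force provides the centripetal force: |q|vB = mv²/r.
r = mv/(|q|B) = (9.109×10⁻³¹)(2.7×10⁶)/((1.602×10⁻¹⁹)(6.4×10⁻⁴)) ≈ 0.024 m.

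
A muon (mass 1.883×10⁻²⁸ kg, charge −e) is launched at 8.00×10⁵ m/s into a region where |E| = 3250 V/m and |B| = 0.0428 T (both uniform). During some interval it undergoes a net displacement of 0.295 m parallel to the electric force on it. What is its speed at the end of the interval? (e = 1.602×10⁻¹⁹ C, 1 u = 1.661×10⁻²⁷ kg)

v_f ≈ 1.51×10⁶ m/s

B does no work; ΔKE = |q|E d.
½mv_f² = ½mv₀² + |q|Ed = ½(1.883×10⁻²⁸)(8.00×10⁵)² + (1.602×10⁻¹⁹)(3250)(0.295) ≈ 6.026×10⁻¹⁷ J + 1.536×10⁻¹⁶ J ≈ 2.138×10⁻¹⁶ J.
v_f = √(2·2.138×10⁻¹⁶/1.883×10⁻²⁸) ≈ 1.51×10⁶ m/s.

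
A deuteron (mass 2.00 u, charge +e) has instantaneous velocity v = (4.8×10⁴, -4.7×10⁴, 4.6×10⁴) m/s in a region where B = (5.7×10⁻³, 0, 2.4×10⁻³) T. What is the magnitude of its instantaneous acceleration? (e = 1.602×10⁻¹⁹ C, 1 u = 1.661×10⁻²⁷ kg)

|a| ≈ 1.57×10¹⁰ m/s²

v×B = (-113, 147, 268) N/C.
F = q v×B = (1.602×10⁻¹⁹ C)·(-113, 147, 268) = (-1.81×10⁻¹⁷, 2.35×10⁻¹⁷, 4.29×10⁻¹⁷) N.
|a| = |F|/m = 5.218×10⁻¹⁷/3.322×10⁻²⁷ ≈ 1.57×10¹⁰ m/s².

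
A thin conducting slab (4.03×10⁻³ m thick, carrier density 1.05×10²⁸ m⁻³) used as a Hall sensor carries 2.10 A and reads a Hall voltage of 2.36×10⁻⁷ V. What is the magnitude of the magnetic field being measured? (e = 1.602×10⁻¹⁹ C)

From V_H = IB/(n e t), B = V_H n e t / I.
B = (2.36×10⁻⁷)(1.05×10²⁸)(1.602×10⁻¹⁹)(4.03×10⁻³)/2.10 ≈ 0.762 T.

B ≈ 0.762 T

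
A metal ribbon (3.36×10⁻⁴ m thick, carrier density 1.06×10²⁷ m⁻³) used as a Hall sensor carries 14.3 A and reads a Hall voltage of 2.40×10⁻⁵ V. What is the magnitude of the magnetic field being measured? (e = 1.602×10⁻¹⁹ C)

B ≈ 0.0958 T

From V_H = IB/(n e t), B = V_H n e t / I.
B = (2.40×10⁻⁵)(1.06×10²⁷)(1.602×10⁻¹⁹)(3.36×10⁻⁴)/14.3 ≈ 0.0958 T.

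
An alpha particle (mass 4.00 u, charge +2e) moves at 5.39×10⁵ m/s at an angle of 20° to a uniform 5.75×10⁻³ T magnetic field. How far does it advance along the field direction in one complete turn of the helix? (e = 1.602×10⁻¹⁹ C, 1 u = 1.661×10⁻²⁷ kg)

v∥ = v cosθ = 5.39×10⁵·cos20° ≈ 5.065×10⁵ m/s.
T = 2πm/(|q|B) = 2π(6.644×10⁻²⁷)/((3.204×10⁻¹⁹)(5.75×10⁻³)) ≈ 2.266×10⁻⁵ s.
pitch = v∥ T = (5.065×10⁵)(2.266×10⁻⁵) ≈ 11.5 m.

p ≈ 11.5 m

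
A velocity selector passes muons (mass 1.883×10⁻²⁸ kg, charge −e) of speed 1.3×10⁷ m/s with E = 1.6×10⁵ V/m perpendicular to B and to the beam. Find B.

Balance of forces in the selector: qE = qvB ⇒ B = E/v.
B = 1.6×10⁵/1.3×10⁷ = 0.012 T.

B = 0.012 T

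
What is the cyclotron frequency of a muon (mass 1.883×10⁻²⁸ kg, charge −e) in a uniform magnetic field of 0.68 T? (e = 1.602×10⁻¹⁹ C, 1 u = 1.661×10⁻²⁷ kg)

f ≈ 9.2×10⁷ Hz

f = |q|B/(2πm).
f = (1.602×10⁻¹⁹)(0.68)/(2π·1.883×10⁻²⁸) ≈ 9.2×10⁷ Hz.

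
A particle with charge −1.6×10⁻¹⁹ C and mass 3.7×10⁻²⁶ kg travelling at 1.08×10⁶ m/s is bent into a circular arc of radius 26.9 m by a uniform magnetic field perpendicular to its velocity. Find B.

B ≈ 9.28×10⁻³ T

From |q|vB = mv²/r, B = mv/(|q|r).
B = (3.7×10⁻²⁶)(1.08×10⁶)/((1.6×10⁻¹⁹)(26.9)) ≈ 9.28×10⁻³ T.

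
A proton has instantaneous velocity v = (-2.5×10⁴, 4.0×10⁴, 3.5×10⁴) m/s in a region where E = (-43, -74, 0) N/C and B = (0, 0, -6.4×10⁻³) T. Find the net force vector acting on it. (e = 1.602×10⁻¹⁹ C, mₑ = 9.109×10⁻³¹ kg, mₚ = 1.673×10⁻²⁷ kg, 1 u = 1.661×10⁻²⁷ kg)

F ≈ (-4.79×10⁻¹⁷, -3.75×10⁻¹⁷, 0) N

v×B = (-256, -160, 0) N/C.
E + v×B = (-299, -234, 0) N/C.
F = q(E + v×B) = (1.602×10⁻¹⁹ C)·(-299, -234, 0) = (-4.79×10⁻¹⁷, -3.75×10⁻¹⁷, 0) N.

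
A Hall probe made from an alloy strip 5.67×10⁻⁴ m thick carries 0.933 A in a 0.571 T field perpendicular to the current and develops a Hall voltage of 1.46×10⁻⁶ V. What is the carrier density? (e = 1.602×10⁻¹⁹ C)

n ≈ 4.02×10²⁷ m⁻³

From V_H = IB/(n e t), n = IB/(V_H e t).
n = (0.933)(0.571)/((1.46×10⁻⁶)(1.602×10⁻¹⁹)(5.67×10⁻⁴)) ≈ 4.02×10²⁷ m⁻³.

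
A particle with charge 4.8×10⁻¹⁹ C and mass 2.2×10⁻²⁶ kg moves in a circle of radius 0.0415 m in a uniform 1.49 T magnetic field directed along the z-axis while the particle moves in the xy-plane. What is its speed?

v ≈ 1.35×10⁶ m/s

From |q|vB = mv²/r, v = |q|Br/m.
v = (4.8×10⁻¹⁹)(1.49)(0.0415)/2.2×10⁻²⁶ ≈ 1.35×10⁶ m/s.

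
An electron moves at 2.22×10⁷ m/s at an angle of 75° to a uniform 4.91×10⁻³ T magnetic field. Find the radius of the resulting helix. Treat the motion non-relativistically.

v⊥ = v sinθ = 2.22×10⁷·sin75° ≈ 2.144×10⁷ m/s.
r = m v⊥/(|q|B) = (9.109×10⁻³¹)(2.144×10⁷)/((1.602×10⁻¹⁹)(4.91×10⁻³)) ≈ 0.0248 m.

r ≈ 0.0248 m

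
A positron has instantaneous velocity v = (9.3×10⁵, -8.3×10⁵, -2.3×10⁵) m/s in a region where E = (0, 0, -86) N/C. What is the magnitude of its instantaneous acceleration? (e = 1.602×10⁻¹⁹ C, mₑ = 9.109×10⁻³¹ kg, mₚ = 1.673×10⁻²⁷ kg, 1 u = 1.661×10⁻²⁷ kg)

|a| ≈ 1.51×10¹³ m/s²

Only an electric field acts, so F = qE = (1.602×10⁻¹⁹ C)·(0, 0, -86.0) = (0, 0, -1.38×10⁻¹⁷) N.
|a| = |F|/m = 1.378×10⁻¹⁷/9.109×10⁻³¹ ≈ 1.51×10¹³ m/s².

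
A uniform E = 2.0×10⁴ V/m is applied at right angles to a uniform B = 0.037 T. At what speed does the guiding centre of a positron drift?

The steady drift has the magnetic force balancing the electric force, so v_d = E/B.
v_d = 2.0×10⁴/0.037 = 5.4×10⁵ m/s.

v_d ≈ 5.4×10⁵ m/s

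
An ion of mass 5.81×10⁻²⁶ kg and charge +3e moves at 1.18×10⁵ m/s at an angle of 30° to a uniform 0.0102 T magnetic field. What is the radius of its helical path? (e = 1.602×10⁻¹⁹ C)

r ≈ 0.699 m

v⊥ = v sinθ = 1.18×10⁵·sin30° ≈ 5.900×10⁴ m/s.
r = m v⊥/(|q|B) = (5.81×10⁻²⁶)(5.900×10⁴)/((4.806×10⁻¹⁹)(0.0102)) ≈ 0.699 m.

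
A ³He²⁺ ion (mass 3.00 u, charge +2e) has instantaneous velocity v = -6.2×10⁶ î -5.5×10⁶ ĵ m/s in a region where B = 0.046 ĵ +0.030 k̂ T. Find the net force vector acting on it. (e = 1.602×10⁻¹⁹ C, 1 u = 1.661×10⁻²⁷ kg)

v×B = (-1.65×10⁵, 1.86×10⁵, -2.85×10⁵) N/C.
F = q v×B = (3.204×10⁻¹⁹ C)·(-1.65×10⁵, 1.86×10⁵, -2.85×10⁵) = (-5.29×10⁻¹⁴, 5.96×10⁻¹⁴, -9.14×10⁻¹⁴) N.

F ≈ (-5.29×10⁻¹⁴, 5.96×10⁻¹⁴, -9.14×10⁻¹⁴) N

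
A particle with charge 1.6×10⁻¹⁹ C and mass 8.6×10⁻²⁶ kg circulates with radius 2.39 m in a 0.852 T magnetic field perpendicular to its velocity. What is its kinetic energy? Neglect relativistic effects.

KE ≈ 6.17×10⁻¹³ J

v = |q|Br/m, then KE = ½mv² = (qBr)²/(2m).
v = (1.6×10⁻¹⁹)(0.852)(2.39)/8.6×10⁻²⁶ ≈ 3.788×10⁶ m/s.
KE = ½(8.6×10⁻²⁶)(3.788×10⁶)² ≈ 6.17×10⁻¹³ J.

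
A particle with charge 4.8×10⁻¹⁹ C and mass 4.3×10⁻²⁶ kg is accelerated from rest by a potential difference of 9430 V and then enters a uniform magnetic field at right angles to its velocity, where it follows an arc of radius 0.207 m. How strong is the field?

v = √(2|q|V/m) = √(2·4.8×10⁻¹⁹·9430/4.3×10⁻²⁶) ≈ 4.588×10⁵ m/s.
B = mv/(|q|r) = (4.3×10⁻²⁶)(4.588×10⁵)/((4.8×10⁻¹⁹)(0.207)) ≈ 0.199 T.

B ≈ 0.199 T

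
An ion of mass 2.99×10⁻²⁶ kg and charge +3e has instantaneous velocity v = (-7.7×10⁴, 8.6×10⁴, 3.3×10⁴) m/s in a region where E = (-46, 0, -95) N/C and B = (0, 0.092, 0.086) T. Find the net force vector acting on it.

v×B = (4360, 6620, -7080) N/C.
E + v×B = (4310, 6620, -7180) N/C.
F = q(E + v×B) = (4.806×10⁻¹⁹ C)·(4310, 6620, -7180) = (2.07×10⁻¹⁵, 3.18×10⁻¹⁵, -3.45×10⁻¹⁵) N.

F ≈ (2.07×10⁻¹⁵, 3.18×10⁻¹⁵, -3.45×10⁻¹⁵) N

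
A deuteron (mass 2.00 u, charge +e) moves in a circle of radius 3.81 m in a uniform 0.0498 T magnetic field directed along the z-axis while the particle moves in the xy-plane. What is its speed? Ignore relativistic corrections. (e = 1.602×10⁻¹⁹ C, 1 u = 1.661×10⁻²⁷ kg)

v ≈ 9.15×10⁶ m/s

From |q|vB = mv²/r, v = |q|Br/m.
v = (1.602×10⁻¹⁹)(0.0498)(3.81)/3.322×10⁻²⁷ ≈ 9.15×10⁶ m/s.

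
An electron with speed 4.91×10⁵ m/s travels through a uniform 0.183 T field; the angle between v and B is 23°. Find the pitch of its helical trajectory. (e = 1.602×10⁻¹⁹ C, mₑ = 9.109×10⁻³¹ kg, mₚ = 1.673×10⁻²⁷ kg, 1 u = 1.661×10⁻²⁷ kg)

p ≈ 8.82×10⁻⁵ m

v∥ = v cosθ = 4.91×10⁵·cos23° ≈ 4.520×10⁵ m/s.
T = 2πm/(|q|B) = 2π(9.109×10⁻³¹)/((1.602×10⁻¹⁹)(0.183)) ≈ 1.952×10⁻¹⁰ s.
pitch = v∥ T = (4.520×10⁵)(1.952×10⁻¹⁰) ≈ 8.82×10⁻⁵ m.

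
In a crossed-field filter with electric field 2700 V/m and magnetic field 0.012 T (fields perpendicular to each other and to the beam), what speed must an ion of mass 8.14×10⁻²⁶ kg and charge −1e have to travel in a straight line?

Straight-line motion ⇒ electric and magnetic forces cancel, so E = vB.
v = E/B = 2700/0.012 = 2.2×10⁵ m/s.

v = 2.2×10⁵ m/s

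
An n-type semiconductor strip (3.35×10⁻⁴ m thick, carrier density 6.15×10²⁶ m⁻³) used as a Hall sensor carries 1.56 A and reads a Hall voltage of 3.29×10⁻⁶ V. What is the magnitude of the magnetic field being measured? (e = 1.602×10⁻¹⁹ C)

B ≈ 0.0696 T

From V_H = IB/(n e t), B = V_H n e t / I.
B = (3.29×10⁻⁶)(6.15×10²⁶)(1.602×10⁻¹⁹)(3.35×10⁻⁴)/1.56 ≈ 0.0696 T.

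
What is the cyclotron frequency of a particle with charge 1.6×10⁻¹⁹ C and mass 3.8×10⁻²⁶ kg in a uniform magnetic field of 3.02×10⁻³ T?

f ≈ 2020 Hz

f = |q|B/(2πm).
f = (1.6×10⁻¹⁹)(3.02×10⁻³)/(2π·3.8×10⁻²⁶) ≈ 2020 Hz.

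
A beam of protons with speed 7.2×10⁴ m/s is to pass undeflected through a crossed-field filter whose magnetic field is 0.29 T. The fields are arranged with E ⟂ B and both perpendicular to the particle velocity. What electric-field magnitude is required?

E = 2.1×10⁴ V/m

For straight-line motion qE = qvB, so E = vB.
E = 7.2×10⁴ × 0.29 = 2.1×10⁴ V/m.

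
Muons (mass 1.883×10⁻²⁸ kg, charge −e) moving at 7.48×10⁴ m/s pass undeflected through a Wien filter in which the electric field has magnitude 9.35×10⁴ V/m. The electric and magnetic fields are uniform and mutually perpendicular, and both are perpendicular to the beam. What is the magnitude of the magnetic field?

B = 1.25 T

Balance of forces in the selector: qE = qvB ⇒ B = E/v.
B = 9.35×10⁴/7.48×10⁴ = 1.25 T.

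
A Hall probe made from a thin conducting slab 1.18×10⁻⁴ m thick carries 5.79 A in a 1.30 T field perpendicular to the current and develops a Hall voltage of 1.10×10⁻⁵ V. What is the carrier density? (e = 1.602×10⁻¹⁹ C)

From V_H = IB/(n e t), n = IB/(V_H e t).
n = (5.79)(1.30)/((1.10×10⁻⁵)(1.602×10⁻¹⁹)(1.18×10⁻⁴)) ≈ 3.62×10²⁸ m⁻³.

n ≈ 3.62×10²⁸ m⁻³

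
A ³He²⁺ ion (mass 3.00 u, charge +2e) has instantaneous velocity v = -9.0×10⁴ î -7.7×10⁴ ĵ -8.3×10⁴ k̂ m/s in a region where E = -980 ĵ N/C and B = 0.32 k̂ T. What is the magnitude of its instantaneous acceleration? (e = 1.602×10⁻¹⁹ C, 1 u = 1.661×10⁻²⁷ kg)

|a| ≈ 2.39×10¹² m/s²

v×B = (-2.46×10⁴, 2.88×10⁴, 0) N/C.
E + v×B = (-2.46×10⁴, 2.78×10⁴, 0) N/C.
F = q(E + v×B) = (3.204×10⁻¹⁹ C)·(-2.46×10⁴, 2.78×10⁴, 0) = (-7.89×10⁻¹⁵, 8.91×10⁻¹⁵, 0) N.
|a| = |F|/m = 1.191×10⁻¹⁴/4.983×10⁻²⁷ ≈ 2.39×10¹² m/s².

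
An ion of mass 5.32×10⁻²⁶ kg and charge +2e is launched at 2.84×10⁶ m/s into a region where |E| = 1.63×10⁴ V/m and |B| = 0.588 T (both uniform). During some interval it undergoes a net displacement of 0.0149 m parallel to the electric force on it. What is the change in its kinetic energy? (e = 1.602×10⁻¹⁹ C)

ΔKE ≈ 7.78×10⁻¹⁷ J

The magnetic force is always ⟂ v and does no work; only the electric force changes KE.
ΔKE = F_E · d = |q|E d = (3.204×10⁻¹⁹)(1.63×10⁴)(0.0149) ≈ 7.78×10⁻¹⁷ J.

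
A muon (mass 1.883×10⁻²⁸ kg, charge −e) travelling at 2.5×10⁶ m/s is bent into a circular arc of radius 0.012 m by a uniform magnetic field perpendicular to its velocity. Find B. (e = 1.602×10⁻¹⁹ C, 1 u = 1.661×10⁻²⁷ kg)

From |q|vB = mv²/r, B = mv/(|q|r).
B = (1.883×10⁻²⁸)(2.5×10⁶)/((1.602×10⁻¹⁹)(0.012)) ≈ 0.24 T.

B ≈ 0.24 T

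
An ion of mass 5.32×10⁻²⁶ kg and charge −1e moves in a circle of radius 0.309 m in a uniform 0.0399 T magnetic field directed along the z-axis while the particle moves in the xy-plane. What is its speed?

v ≈ 3.71×10⁴ m/s

From |q|vB = mv²/r, v = |q|Br/m.
v = (1.602×10⁻¹⁹)(0.0399)(0.309)/5.32×10⁻²⁶ ≈ 3.71×10⁴ m/s.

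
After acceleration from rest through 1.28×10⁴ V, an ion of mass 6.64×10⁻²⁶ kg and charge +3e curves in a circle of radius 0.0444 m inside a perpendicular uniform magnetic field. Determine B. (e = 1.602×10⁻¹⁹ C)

v = √(2|q|V/m) = √(2·4.806×10⁻¹⁹·1.28×10⁴/6.64×10⁻²⁶) ≈ 4.305×10⁵ m/s.
B = mv/(|q|r) = (6.64×10⁻²⁶)(4.305×10⁵)/((4.806×10⁻¹⁹)(0.0444)) ≈ 1.34 T.

B ≈ 1.34 T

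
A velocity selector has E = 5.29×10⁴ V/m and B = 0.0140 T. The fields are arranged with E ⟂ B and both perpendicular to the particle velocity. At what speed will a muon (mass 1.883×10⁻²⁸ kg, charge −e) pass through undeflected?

v = 3.78×10⁶ m/s

For undeflected motion the electric and magnetic forces balance: qE = qvB.
v = E/B = 5.29×10⁴/0.0140 = 3.78×10⁶ m/s.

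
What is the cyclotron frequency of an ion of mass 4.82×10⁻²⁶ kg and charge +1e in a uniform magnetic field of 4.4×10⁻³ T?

f = |q|B/(2πm).
f = (1.602×10⁻¹⁹)(4.4×10⁻³)/(2π·4.82×10⁻²⁶) ≈ 2300 Hz.

f ≈ 2300 Hz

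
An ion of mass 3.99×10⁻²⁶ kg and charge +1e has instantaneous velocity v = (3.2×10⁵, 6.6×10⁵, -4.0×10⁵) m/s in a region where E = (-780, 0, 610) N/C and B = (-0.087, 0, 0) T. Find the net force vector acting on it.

v×B = (0, 3.48×10⁴, 5.74×10⁴) N/C.
E + v×B = (-780, 3.48×10⁴, 5.80×10⁴) N/C.
F = q(E + v×B) = (1.602×10⁻¹⁹ C)·(-780, 3.48×10⁴, 5.80×10⁴) = (-1.25×10⁻¹⁶, 5.57×10⁻¹⁵, 9.30×10⁻¹⁵) N.

F ≈ (-1.25×10⁻¹⁶, 5.57×10⁻¹⁵, 9.30×10⁻¹⁵) N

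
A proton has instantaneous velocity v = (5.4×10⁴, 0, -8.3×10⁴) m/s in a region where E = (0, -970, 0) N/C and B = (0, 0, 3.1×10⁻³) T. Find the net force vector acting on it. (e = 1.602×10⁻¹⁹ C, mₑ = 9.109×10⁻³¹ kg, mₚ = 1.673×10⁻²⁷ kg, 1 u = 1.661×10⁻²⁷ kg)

F ≈ (0, -1.82×10⁻¹⁶, 0) N

v×B = (0, -167, 0) N/C.
E + v×B = (0, -1140, 0) N/C.
F = q(E + v×B) = (1.602×10⁻¹⁹ C)·(0, -1140, 0) = (0, -1.82×10⁻¹⁶, 0) N.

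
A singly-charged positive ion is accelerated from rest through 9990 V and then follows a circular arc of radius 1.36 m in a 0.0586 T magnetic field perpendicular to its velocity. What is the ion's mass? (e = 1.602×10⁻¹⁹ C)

m ≈ 5.09×10⁻²⁶ kg

Combine |q|V = ½mv² and r = mv/(|q|B): eliminate v to get m = qB²r²/(2V).
m = (1.602×10⁻¹⁹)(0.0586)²(1.36)²/(2·9990) ≈ 5.09×10⁻²⁶ kg.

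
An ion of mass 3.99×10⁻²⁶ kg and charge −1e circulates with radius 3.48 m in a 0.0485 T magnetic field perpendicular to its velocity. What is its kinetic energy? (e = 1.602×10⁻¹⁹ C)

v = |q|Br/m, then KE = ½mv² = (qBr)²/(2m).
v = (1.602×10⁻¹⁹)(0.0485)(3.48)/3.99×10⁻²⁶ ≈ 6.777×10⁵ m/s.
KE = ½(3.99×10⁻²⁶)(6.777×10⁵)² ≈ 9.16×10⁻¹⁵ J.

KE ≈ 9.16×10⁻¹⁵ J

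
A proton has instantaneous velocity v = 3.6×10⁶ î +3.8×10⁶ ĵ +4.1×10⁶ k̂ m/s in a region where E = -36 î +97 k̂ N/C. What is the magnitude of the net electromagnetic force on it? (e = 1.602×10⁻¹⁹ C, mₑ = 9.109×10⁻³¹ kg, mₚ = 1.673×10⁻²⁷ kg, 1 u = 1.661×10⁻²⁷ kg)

|F| ≈ 1.66×10⁻¹⁷ N

Only an electric field acts, so F = qE = (1.602×10⁻¹⁹ C)·(-36.0, 0, 97.0) = (-5.77×10⁻¹⁸, 0, 1.55×10⁻¹⁷) N.
|F| = 1.66×10⁻¹⁷ N.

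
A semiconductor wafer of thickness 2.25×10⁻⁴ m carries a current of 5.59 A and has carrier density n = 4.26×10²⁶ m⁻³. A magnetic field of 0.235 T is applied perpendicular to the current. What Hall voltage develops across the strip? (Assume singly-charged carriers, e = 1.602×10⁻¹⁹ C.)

V_H ≈ 8.56×10⁻⁵ V

V_H = IB/(n e t).
V_H = (5.59)(0.235)/((4.26×10²⁶)(1.602×10⁻¹⁹)(2.25×10⁻⁴)) ≈ 8.56×10⁻⁵ V.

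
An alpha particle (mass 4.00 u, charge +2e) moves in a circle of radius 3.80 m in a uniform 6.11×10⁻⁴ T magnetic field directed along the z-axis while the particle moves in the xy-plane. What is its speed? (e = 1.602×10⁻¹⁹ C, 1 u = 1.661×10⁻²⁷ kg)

v ≈ 1.12×10⁵ m/s

From |q|vB = mv²/r, v = |q|Br/m.
v = (3.204×10⁻¹⁹)(6.11×10⁻⁴)(3.80)/6.644×10⁻²⁷ ≈ 1.12×10⁵ m/s.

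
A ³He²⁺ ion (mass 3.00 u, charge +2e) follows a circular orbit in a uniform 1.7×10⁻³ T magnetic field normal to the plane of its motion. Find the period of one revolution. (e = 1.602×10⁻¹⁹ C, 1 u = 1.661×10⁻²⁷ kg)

The cyclotron period depends only on m, q, B: T = 2πm/(|q|B).
T = 2π(4.983×10⁻²⁷)/((3.204×10⁻¹⁹)(1.7×10⁻³)) ≈ 5.7×10⁻⁵ s.

T ≈ 5.7×10⁻⁵ s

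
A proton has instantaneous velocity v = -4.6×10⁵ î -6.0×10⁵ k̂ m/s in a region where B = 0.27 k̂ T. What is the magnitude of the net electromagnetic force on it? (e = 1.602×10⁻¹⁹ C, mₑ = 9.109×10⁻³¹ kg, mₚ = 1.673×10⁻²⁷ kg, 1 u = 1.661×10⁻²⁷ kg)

v×B = (0, 1.24×10⁵, 0) N/C.
F = q v×B = (1.602×10⁻¹⁹ C)·(0, 1.24×10⁵, 0) = (0, 1.99×10⁻¹⁴, 0) N.
|F| = 1.99×10⁻¹⁴ N.

|F| ≈ 1.99×10⁻¹⁴ N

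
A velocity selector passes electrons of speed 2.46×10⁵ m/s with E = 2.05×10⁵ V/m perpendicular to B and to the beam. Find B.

B = 0.833 T

Balance of forces in the selector: qE = qvB ⇒ B = E/v.
B = 2.05×10⁵/2.46×10⁵ = 0.833 T.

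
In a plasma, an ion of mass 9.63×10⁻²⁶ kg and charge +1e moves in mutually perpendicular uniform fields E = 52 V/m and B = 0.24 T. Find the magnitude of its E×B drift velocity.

The E×B drift speed is v_d = E/B.
v_d = 52/0.24 = 220 m/s.

v_d ≈ 220 m/s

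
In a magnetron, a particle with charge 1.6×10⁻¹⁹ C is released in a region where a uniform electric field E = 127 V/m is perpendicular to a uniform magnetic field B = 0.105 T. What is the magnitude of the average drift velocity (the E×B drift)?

The steady drift has the magnetic force balancing the electric force, so v_d = E/B.
v_d = 127/0.105 = 1210 m/s.

v_d ≈ 1210 m/s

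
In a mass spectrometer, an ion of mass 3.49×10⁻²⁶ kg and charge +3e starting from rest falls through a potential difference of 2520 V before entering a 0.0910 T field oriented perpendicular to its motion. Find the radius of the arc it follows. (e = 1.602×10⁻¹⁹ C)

Acceleration: |q|V = ½mv² ⇒ v = √(2|q|V/m) = √(2·4.806×10⁻¹⁹·2520/3.49×10⁻²⁶) ≈ 2.634×10⁵ m/s.
In the field: r = mv/(|q|B) = (3.49×10⁻²⁶)(2.634×10⁵)/((4.806×10⁻¹⁹)(0.0910)) ≈ 0.210 m.

r ≈ 0.210 m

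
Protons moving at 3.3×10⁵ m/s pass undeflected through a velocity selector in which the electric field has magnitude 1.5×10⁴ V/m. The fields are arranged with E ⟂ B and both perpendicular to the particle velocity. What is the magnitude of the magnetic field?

B = 0.045 T

Balance of forces in the selector: qE = qvB ⇒ B = E/v.
B = 1.5×10⁴/3.3×10⁵ = 0.045 T.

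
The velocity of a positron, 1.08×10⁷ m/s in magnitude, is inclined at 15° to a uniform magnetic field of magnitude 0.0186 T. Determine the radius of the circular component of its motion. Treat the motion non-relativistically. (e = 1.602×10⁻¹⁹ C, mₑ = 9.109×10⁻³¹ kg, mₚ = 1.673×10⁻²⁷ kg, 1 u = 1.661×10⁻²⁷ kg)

r ≈ 8.55×10⁻⁴ m

v⊥ = v sinθ = 1.08×10⁷·sin15° ≈ 2.795×10⁶ m/s.
r = m v⊥/(|q|B) = (9.109×10⁻³¹)(2.795×10⁶)/((1.602×10⁻¹⁹)(0.0186)) ≈ 8.55×10⁻⁴ m.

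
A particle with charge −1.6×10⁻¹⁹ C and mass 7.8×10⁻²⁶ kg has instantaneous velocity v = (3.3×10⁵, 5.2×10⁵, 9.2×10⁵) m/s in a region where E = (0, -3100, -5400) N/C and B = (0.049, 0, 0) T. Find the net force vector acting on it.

F ≈ (0, -6.72×10⁻¹⁵, 4.94×10⁻¹⁵) N

v×B = (0, 4.51×10⁴, -2.55×10⁴) N/C.
E + v×B = (0, 4.20×10⁴, -3.09×10⁴) N/C.
F = q(E + v×B) = (−1.6×10⁻¹⁹ C)·(0, 4.20×10⁴, -3.09×10⁴) = (0, -6.72×10⁻¹⁵, 4.94×10⁻¹⁵) N.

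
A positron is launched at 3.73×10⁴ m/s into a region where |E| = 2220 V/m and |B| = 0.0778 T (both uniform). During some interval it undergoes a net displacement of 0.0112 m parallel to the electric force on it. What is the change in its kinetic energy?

ΔKE ≈ 3.98×10⁻¹⁸ J

The magnetic force is always ⟂ v and does no work; only the electric force changes KE.
ΔKE = F_E · d = |q|E d = (1.602×10⁻¹⁹)(2220)(0.0112) ≈ 3.98×10⁻¹⁸ J.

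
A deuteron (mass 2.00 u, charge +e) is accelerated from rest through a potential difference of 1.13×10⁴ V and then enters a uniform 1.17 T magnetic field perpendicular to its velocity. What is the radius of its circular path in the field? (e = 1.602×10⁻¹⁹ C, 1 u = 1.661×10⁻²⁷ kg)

Acceleration: |q|V = ½mv² ⇒ v = √(2|q|V/m) = √(2·1.602×10⁻¹⁹·1.13×10⁴/3.322×10⁻²⁷) ≈ 1.044×10⁶ m/s.
In the field: r = mv/(|q|B) = (3.322×10⁻²⁷)(1.044×10⁶)/((1.602×10⁻¹⁹)(1.17)) ≈ 0.0185 m.

r ≈ 0.0185 m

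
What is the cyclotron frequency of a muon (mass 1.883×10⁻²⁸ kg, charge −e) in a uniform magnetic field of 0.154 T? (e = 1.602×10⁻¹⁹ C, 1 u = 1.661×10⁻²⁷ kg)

f = |q|B/(2πm).
f = (1.602×10⁻¹⁹)(0.154)/(2π·1.883×10⁻²⁸) ≈ 2.09×10⁷ Hz.

f ≈ 2.09×10⁷ Hz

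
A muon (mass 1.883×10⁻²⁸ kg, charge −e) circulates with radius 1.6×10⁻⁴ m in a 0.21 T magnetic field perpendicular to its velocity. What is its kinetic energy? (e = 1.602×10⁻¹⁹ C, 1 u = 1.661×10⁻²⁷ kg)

v = |q|Br/m, then KE = ½mv² = (qBr)²/(2m).
v = (1.602×10⁻¹⁹)(0.21)(1.6×10⁻⁴)/1.883×10⁻²⁸ ≈ 2.859×10⁴ m/s.
KE = ½(1.883×10⁻²⁸)(2.859×10⁴)² ≈ 7.7×10⁻²⁰ J.

KE ≈ 7.7×10⁻²⁰ J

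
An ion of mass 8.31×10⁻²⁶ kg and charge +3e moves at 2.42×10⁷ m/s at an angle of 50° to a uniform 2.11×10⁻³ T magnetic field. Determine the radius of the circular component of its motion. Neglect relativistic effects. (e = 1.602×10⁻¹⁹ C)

r ≈ 1520 m

v⊥ = v sinθ = 2.42×10⁷·sin50° ≈ 1.854×10⁷ m/s.
r = m v⊥/(|q|B) = (8.31×10⁻²⁶)(1.854×10⁷)/((4.806×10⁻¹⁹)(2.11×10⁻³)) ≈ 1520 m.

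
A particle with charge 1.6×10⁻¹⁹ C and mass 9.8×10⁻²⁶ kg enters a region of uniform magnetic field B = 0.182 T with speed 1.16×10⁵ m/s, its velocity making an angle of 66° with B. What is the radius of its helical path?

v⊥ = v sinθ = 1.16×10⁵·sin66° ≈ 1.060×10⁵ m/s.
r = m v⊥/(|q|B) = (9.8×10⁻²⁶)(1.060×10⁵)/((1.6×10⁻¹⁹)(0.182)) ≈ 0.357 m.

r ≈ 0.357 m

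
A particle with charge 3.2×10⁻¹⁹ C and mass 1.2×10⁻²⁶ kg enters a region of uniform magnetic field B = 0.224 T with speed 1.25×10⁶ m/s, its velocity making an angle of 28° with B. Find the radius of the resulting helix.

r ≈ 0.0982 m

v⊥ = v sinθ = 1.25×10⁶·sin28° ≈ 5.868×10⁵ m/s.
r = m v⊥/(|q|B) = (1.2×10⁻²⁶)(5.868×10⁵)/((3.2×10⁻¹⁹)(0.224)) ≈ 0.0982 m.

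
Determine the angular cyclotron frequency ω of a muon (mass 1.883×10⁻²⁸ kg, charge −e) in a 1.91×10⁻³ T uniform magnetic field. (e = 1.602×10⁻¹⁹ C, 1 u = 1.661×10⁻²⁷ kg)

ω ≈ 1.62×10⁶ rad/s

ω = |q|B/m.
ω = (1.602×10⁻¹⁹)(1.91×10⁻³)/1.883×10⁻²⁸ ≈ 1.62×10⁶ rad/s.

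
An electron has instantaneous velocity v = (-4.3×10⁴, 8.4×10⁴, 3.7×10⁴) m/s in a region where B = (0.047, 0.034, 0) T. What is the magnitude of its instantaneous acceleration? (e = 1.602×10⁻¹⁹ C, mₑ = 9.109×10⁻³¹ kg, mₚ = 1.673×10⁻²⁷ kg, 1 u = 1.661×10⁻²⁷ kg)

v×B = (-1260, 1740, -5410) N/C.
F = q v×B = (−1.602×10⁻¹⁹ C)·(-1260, 1740, -5410) = (2.02×10⁻¹⁶, -2.79×10⁻¹⁶, 8.67×10⁻¹⁶) N.
|a| = |F|/m = 9.324×10⁻¹⁶/9.109×10⁻³¹ ≈ 1.02×10¹⁵ m/s².

|a| ≈ 1.02×10¹⁵ m/s²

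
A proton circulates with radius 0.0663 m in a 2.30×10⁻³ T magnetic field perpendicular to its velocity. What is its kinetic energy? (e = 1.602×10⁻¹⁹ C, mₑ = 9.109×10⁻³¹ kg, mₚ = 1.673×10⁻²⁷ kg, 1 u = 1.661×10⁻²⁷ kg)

v = |q|Br/m, then KE = ½mv² = (qBr)²/(2m).
v = (1.602×10⁻¹⁹)(2.30×10⁻³)(0.0663)/1.673×10⁻²⁷ ≈ 1.460×10⁴ m/s.
KE = ½(1.673×10⁻²⁷)(1.460×10⁴)² ≈ 1.78×10⁻¹⁹ J = 1.11 eV.

KE ≈ 1.11 eV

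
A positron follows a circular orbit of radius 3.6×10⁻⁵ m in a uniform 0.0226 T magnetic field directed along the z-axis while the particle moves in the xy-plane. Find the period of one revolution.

T ≈ 1.58×10⁻⁹ s

The cyclotron period depends only on m, q, B: T = 2πm/(|q|B).
T = 2π(9.109×10⁻³¹)/((1.602×10⁻¹⁹)(0.0226)) ≈ 1.58×10⁻⁹ s.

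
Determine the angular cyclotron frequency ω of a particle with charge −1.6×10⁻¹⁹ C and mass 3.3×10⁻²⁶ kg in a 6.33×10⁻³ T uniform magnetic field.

ω = |q|B/m.
ω = (1.6×10⁻¹⁹)(6.33×10⁻³)/3.3×10⁻²⁶ ≈ 3.07×10⁴ rad/s.

ω ≈ 3.07×10⁴ rad/s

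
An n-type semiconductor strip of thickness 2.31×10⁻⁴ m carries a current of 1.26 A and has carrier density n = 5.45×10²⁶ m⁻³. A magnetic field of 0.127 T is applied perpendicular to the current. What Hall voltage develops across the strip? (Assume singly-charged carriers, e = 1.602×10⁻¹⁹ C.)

V_H = IB/(n e t).
V_H = (1.26)(0.127)/((5.45×10²⁶)(1.602×10⁻¹⁹)(2.31×10⁻⁴)) ≈ 7.93×10⁻⁶ V.

V_H ≈ 7.93×10⁻⁶ V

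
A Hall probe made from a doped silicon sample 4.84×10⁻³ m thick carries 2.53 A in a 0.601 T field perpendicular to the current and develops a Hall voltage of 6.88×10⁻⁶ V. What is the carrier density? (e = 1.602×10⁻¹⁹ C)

n ≈ 2.85×10²⁶ m⁻³

From V_H = IB/(n e t), n = IB/(V_H e t).
n = (2.53)(0.601)/((6.88×10⁻⁶)(1.602×10⁻¹⁹)(4.84×10⁻³)) ≈ 2.85×10²⁶ m⁻³.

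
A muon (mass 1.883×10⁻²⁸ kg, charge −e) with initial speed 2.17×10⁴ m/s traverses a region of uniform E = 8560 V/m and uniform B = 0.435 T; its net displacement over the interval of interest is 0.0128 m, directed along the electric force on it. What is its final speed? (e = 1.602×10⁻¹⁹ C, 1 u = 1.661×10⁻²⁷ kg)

v_f ≈ 4.32×10⁵ m/s

B does no work; ΔKE = |q|E d.
½mv_f² = ½mv₀² + |q|Ed = ½(1.883×10⁻²⁸)(2.17×10⁴)² + (1.602×10⁻¹⁹)(8560)(0.0128) ≈ 4.433×10⁻²⁰ J + 1.755×10⁻¹⁷ J ≈ 1.760×10⁻¹⁷ J.
v_f = √(2·1.760×10⁻¹⁷/1.883×10⁻²⁸) ≈ 4.32×10⁵ m/s.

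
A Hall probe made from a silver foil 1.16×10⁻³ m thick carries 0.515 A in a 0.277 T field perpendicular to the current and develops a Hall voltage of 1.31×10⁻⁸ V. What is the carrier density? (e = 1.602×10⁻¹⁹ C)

n ≈ 5.86×10²⁸ m⁻³

From V_H = IB/(n e t), n = IB/(V_H e t).
n = (0.515)(0.277)/((1.31×10⁻⁸)(1.602×10⁻¹⁹)(1.16×10⁻³)) ≈ 5.86×10²⁸ m⁻³.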